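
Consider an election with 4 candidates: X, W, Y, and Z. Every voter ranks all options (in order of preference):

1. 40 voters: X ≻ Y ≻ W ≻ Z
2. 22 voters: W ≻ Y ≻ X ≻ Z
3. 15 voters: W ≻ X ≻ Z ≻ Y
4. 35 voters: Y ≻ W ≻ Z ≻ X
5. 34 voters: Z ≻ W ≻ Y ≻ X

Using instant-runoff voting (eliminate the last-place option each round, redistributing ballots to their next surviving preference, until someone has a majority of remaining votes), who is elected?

W

Round 1: X 40, W 37, Y 35, Z 34. Eliminate Z.
Round 2: X 40, W 71, Y 35. Eliminate Y.
Round 3: X 40, W 106. W has a majority.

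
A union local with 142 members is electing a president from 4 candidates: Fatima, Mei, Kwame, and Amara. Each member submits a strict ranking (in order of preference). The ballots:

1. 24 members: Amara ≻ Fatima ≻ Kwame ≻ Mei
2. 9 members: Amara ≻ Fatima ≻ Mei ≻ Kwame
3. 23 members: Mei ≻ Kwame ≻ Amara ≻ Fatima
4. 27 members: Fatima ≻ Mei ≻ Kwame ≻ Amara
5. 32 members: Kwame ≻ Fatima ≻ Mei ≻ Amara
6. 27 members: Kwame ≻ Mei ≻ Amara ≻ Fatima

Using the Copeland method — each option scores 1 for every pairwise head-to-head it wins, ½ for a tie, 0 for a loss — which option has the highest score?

Kwame

Fatima: beats Mei; loses to Kwame and Amara → score 1.
Mei: beats Amara; loses to Fatima and Kwame → score 1.
Kwame: beats Fatima, Mei, and Amara → score 3.
Amara: beats Fatima; loses to Mei and Kwame → score 1.
Kwame has the best pairwise record.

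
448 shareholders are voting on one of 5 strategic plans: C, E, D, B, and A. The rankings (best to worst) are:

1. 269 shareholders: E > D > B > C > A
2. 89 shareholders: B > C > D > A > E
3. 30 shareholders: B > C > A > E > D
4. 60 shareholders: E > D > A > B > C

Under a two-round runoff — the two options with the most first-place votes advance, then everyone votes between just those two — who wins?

E

Round 1 first-place votes: C 0, E 329, D 0, B 119, A 0.
E and B advance.
Runoff: E is preferred to B by 329 voters; B by 119.
E wins the runoff.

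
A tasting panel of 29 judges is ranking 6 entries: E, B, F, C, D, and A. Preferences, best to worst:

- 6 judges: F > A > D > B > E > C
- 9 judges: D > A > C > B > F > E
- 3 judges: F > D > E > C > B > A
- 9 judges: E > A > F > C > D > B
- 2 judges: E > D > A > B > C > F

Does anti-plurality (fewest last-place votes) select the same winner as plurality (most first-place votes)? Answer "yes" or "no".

Anti-plurality — last-place votes: E 9, B 9, F 2, C 6, D 0, A 3. Winner: D.
Plurality — first-place votes: E 11, B 0, F 9, C 0, D 9, A 0. Winner: E.
The two methods disagree.

no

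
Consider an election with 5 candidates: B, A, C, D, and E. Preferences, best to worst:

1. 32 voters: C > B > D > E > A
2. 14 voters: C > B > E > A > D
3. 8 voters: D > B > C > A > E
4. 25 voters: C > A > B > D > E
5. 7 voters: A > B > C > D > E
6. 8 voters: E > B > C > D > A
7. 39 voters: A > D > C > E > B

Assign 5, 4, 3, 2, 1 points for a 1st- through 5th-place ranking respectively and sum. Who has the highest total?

B: 32·4 + 14·4 + 8·4 + 25·3 + 7·4 + 8·4 + 39·1 = 390
A: 32·1 + 14·2 + 8·2 + 25·4 + 7·5 + 8·1 + 39·5 = 414
C: 32·5 + 14·5 + 8·3 + 25·5 + 7·3 + 8·3 + 39·3 = 541
D: 32·3 + 14·1 + 8·5 + 25·2 + 7·2 + 8·2 + 39·4 = 386
E: 32·2 + 14·3 + 8·1 + 25·1 + 7·1 + 8·5 + 39·2 = 264
C has the highest Borda score (541).

C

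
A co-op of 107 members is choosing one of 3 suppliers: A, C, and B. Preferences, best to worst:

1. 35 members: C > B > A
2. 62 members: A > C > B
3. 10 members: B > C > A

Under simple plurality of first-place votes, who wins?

First-place votes: A 62, C 35, B 10.
A has the most first-place votes.

A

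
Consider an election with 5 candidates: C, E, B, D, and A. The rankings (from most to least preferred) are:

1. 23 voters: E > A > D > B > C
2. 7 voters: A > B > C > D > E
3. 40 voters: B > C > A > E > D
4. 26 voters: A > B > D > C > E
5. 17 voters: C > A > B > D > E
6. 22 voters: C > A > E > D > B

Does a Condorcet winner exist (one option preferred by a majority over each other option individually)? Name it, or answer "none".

none

Checking pairwise contests:
B beats C 96–39.
C beats E 112–23.
A beats B 95–40.
C beats D 86–49.
C beats A 79–56.
Every option loses at least one head-to-head, so there is no Condorcet winner.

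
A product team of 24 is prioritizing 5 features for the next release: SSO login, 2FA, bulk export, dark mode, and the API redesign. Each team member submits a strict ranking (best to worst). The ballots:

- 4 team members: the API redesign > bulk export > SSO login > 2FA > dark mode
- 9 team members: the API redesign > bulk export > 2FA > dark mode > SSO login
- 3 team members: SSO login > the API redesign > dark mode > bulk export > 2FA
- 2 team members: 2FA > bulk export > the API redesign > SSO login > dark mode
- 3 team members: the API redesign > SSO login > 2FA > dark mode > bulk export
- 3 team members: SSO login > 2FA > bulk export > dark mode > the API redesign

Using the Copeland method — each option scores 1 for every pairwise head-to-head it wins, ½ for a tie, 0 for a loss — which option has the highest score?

SSO login: beats 2FA and dark mode; loses to bulk export and the API redesign → score 2.
2FA: beats dark mode; loses to SSO login, bulk export, and the API redesign → score 1.
bulk export: beats SSO login, 2FA, and dark mode; loses to the API redesign → score 3.
dark mode: loses to SSO login, 2FA, bulk export, and the API redesign → score 0.
the API redesign: beats SSO login, 2FA, bulk export, and dark mode → score 4.
the API redesign has the best pairwise record.

the API redesign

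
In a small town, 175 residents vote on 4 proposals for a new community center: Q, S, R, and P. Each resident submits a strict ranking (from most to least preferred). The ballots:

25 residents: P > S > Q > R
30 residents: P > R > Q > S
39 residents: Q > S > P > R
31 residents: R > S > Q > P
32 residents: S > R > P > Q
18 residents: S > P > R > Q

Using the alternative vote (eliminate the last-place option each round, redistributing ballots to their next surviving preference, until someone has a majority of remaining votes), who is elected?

Round 1: Q 39, S 50, R 31, P 55. Eliminate R.
Round 2: Q 39, S 81, P 55. Eliminate Q.
Round 3: S 120, P 55. S has a majority.

S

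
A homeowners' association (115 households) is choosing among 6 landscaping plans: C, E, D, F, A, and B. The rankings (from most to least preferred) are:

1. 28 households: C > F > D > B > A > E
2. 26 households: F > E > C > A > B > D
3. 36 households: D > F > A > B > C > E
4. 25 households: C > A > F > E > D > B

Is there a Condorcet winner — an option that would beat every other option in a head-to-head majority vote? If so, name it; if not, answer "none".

F vs C: 62–53 for F.
F vs E: 115–0 for F.
F vs D: 79–36 for F.
F vs A: 90–25 for F.
F vs B: 115–0 for F.
F beats every other option head-to-head.

F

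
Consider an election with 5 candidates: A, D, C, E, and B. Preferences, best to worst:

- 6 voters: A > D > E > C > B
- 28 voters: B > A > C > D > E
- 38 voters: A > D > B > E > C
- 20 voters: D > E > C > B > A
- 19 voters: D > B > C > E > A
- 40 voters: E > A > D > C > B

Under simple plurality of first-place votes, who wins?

First-place votes: A 44, D 39, C 0, E 40, B 28.
A has the most first-place votes.

A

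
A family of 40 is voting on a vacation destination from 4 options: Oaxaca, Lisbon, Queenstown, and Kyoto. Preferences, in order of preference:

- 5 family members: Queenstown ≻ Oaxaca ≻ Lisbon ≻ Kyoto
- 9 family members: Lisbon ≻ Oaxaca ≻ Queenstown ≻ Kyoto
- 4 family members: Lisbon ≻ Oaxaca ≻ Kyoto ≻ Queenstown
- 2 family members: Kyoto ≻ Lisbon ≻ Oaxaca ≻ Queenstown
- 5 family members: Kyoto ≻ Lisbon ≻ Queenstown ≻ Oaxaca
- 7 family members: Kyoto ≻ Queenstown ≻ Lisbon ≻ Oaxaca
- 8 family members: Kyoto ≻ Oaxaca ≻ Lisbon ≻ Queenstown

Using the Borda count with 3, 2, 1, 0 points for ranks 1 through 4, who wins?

Lisbon

Oaxaca: 5·2 + 9·2 + 4·2 + 2·1 + 5·0 + 7·0 + 8·2 = 54
Lisbon: 5·1 + 9·3 + 4·3 + 2·2 + 5·2 + 7·1 + 8·1 = 73
Queenstown: 5·3 + 9·1 + 4·0 + 2·0 + 5·1 + 7·2 + 8·0 = 43
Kyoto: 5·0 + 9·0 + 4·1 + 2·3 + 5·3 + 7·3 + 8·3 = 70
Lisbon has the highest Borda score (73).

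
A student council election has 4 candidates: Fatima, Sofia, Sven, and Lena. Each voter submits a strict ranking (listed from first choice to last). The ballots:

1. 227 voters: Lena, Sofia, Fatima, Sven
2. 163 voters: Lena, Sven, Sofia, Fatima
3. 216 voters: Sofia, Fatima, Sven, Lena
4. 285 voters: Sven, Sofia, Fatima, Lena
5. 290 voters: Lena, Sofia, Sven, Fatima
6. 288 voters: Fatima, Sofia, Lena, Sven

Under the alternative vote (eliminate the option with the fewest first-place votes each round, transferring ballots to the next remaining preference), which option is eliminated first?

Sofia

Round 1: Fatima 288, Sofia 216, Sven 285, Lena 680. Eliminate Sofia.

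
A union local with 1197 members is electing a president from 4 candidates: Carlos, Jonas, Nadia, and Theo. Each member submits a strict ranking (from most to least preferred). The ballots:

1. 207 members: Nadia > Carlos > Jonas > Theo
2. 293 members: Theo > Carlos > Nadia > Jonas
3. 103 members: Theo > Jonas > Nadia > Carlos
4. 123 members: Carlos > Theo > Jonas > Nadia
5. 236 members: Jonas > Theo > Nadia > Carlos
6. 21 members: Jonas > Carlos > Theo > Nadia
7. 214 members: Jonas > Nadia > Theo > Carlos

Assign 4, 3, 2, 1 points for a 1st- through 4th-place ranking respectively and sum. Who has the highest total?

Carlos: 207·3 + 293·3 + 103·1 + 123·4 + 236·1 + 21·3 + 214·1 = 2608
Jonas: 207·2 + 293·1 + 103·3 + 123·2 + 236·4 + 21·4 + 214·4 = 3146
Nadia: 207·4 + 293·2 + 103·2 + 123·1 + 236·2 + 21·1 + 214·3 = 2878
Theo: 207·1 + 293·4 + 103·4 + 123·3 + 236·3 + 21·2 + 214·2 = 3338
Theo has the highest Borda score (3338).

Theo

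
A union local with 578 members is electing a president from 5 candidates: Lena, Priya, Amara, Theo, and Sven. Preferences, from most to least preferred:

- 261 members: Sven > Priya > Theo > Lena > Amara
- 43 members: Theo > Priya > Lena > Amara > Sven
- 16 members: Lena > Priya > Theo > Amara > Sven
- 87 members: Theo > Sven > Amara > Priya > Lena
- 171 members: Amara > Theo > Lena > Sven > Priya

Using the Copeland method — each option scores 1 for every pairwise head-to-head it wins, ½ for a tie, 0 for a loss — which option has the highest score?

Theo

Lena: beats Amara; loses to Priya, Theo, and Sven → score 1.
Priya: beats Lena and Amara; loses to Theo and Sven → score 2.
Amara: loses to Lena, Priya, Theo, and Sven → score 0.
Theo: beats Lena, Priya, Amara, and Sven → score 4.
Sven: beats Lena, Priya, and Amara; loses to Theo → score 3.
Theo has the best pairwise record.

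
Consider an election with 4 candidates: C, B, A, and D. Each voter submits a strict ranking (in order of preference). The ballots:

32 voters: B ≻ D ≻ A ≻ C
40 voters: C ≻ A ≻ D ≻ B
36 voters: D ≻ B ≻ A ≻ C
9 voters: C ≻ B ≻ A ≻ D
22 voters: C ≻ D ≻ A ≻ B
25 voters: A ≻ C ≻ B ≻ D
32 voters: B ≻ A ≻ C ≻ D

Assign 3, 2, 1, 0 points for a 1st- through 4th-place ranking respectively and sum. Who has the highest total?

A

C: 32·0 + 40·3 + 36·0 + 9·3 + 22·3 + 25·2 + 32·1 = 295
B: 32·3 + 40·0 + 36·2 + 9·2 + 22·0 + 25·1 + 32·3 = 307
A: 32·1 + 40·2 + 36·1 + 9·1 + 22·1 + 25·3 + 32·2 = 318
D: 32·2 + 40·1 + 36·3 + 9·0 + 22·2 + 25·0 + 32·0 = 256
A has the highest Borda score (318).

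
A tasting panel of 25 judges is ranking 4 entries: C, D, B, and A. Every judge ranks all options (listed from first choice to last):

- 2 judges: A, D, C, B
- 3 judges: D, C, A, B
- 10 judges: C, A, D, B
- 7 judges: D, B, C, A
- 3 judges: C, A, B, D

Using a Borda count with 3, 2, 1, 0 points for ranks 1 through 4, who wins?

C

C: 2·1 + 3·2 + 10·3 + 7·1 + 3·3 = 54
D: 2·2 + 3·3 + 10·1 + 7·3 + 3·0 = 44
B: 2·0 + 3·0 + 10·0 + 7·2 + 3·1 = 17
A: 2·3 + 3·1 + 10·2 + 7·0 + 3·2 = 35
C has the highest Borda score (54).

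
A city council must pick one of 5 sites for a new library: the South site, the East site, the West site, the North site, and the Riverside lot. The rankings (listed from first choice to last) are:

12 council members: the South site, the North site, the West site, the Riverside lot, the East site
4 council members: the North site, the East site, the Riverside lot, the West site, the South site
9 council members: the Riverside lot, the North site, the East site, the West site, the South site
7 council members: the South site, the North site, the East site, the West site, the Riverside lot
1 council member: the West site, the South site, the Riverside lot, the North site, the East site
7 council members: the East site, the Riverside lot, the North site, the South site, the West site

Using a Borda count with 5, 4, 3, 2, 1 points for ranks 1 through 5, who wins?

the South site: 12·5 + 4·1 + 9·1 + 7·5 + 1·4 + 7·2 = 126
the East site: 12·1 + 4·4 + 9·3 + 7·3 + 1·1 + 7·5 = 112
the West site: 12·3 + 4·2 + 9·2 + 7·2 + 1·5 + 7·1 = 88
the North site: 12·4 + 4·5 + 9·4 + 7·4 + 1·2 + 7·3 = 155
the Riverside lot: 12·2 + 4·3 + 9·5 + 7·1 + 1·3 + 7·4 = 119
the North site has the highest Borda score (155).

the North site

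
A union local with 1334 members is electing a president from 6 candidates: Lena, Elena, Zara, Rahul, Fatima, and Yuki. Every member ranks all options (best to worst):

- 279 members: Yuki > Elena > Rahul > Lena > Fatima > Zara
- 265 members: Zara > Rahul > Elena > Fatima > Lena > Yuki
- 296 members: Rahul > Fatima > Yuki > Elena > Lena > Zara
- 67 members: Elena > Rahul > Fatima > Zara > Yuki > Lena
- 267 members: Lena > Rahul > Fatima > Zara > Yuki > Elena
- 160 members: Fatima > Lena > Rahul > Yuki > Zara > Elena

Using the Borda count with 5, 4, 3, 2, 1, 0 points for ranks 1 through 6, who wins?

Rahul

Lena: 279·2 + 265·1 + 296·1 + 67·0 + 267·5 + 160·4 = 3094
Elena: 279·4 + 265·3 + 296·2 + 67·5 + 267·0 + 160·0 = 2838
Zara: 279·0 + 265·5 + 296·0 + 67·2 + 267·2 + 160·1 = 2153
Rahul: 279·3 + 265·4 + 296·5 + 67·4 + 267·4 + 160·3 = 5193
Fatima: 279·1 + 265·2 + 296·4 + 67·3 + 267·3 + 160·5 = 3795
Yuki: 279·5 + 265·0 + 296·3 + 67·1 + 267·1 + 160·2 = 2937
Rahul has the highest Borda score (5193).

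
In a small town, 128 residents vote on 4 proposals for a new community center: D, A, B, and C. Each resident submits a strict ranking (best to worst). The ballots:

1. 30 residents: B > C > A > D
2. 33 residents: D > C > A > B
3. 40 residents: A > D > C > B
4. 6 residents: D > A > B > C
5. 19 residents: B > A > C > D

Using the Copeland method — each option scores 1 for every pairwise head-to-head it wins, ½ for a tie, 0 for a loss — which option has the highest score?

D: beats B and C; loses to A → score 2.
A: beats D, B, and C → score 3.
B: loses to D, A, and C → score 0.
C: beats B; loses to D and A → score 1.
A has the best pairwise record.

A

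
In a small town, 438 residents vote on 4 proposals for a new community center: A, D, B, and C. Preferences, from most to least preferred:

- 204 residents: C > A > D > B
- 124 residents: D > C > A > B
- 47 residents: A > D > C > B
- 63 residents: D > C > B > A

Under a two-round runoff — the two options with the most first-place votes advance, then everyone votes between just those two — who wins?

D

Round 1 first-place votes: A 47, D 187, B 0, C 204.
C and D advance.
Runoff: C is preferred to D by 204 voters; D by 234.
D wins the runoff.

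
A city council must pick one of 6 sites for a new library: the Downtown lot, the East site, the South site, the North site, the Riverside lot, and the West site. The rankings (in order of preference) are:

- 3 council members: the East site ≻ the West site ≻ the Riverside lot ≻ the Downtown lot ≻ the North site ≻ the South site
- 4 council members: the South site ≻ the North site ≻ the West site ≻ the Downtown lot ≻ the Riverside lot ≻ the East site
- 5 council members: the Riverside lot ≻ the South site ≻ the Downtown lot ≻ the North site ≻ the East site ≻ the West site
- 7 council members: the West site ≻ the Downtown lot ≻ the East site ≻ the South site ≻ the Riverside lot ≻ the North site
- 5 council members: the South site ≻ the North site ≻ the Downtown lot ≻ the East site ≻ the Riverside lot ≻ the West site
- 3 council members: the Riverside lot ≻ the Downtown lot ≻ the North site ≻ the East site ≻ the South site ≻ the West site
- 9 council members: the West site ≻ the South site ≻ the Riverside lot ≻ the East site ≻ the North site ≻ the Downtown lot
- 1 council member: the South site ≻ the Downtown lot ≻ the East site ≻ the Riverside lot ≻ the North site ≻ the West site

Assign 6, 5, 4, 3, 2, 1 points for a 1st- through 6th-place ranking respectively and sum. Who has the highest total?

the Downtown lot: 3·3 + 4·3 + 5·4 + 7·5 + 5·4 + 3·5 + 9·1 + 1·5 = 125
the East site: 3·6 + 4·1 + 5·2 + 7·4 + 5·3 + 3·3 + 9·3 + 1·4 = 115
the South site: 3·1 + 4·6 + 5·5 + 7·3 + 5·6 + 3·2 + 9·5 + 1·6 = 160
the North site: 3·2 + 4·5 + 5·3 + 7·1 + 5·5 + 3·4 + 9·2 + 1·2 = 105
the Riverside lot: 3·4 + 4·2 + 5·6 + 7·2 + 5·2 + 3·6 + 9·4 + 1·3 = 131
the West site: 3·5 + 4·4 + 5·1 + 7·6 + 5·1 + 3·1 + 9·6 + 1·1 = 141
the South site has the highest Borda score (160).

the South site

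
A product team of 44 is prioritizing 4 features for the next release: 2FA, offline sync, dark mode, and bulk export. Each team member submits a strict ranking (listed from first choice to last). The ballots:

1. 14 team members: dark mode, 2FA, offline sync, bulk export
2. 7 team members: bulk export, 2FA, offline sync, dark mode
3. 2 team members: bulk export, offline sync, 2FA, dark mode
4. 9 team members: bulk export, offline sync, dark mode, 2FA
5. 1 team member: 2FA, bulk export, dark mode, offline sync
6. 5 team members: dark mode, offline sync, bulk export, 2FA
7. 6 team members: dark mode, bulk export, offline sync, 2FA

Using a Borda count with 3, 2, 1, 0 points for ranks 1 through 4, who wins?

2FA: 14·2 + 7·2 + 2·1 + 9·0 + 1·3 + 5·0 + 6·0 = 47
offline sync: 14·1 + 7·1 + 2·2 + 9·2 + 1·0 + 5·2 + 6·1 = 59
dark mode: 14·3 + 7·0 + 2·0 + 9·1 + 1·1 + 5·3 + 6·3 = 85
bulk export: 14·0 + 7·3 + 2·3 + 9·3 + 1·2 + 5·1 + 6·2 = 73
dark mode has the highest Borda score (85).

dark mode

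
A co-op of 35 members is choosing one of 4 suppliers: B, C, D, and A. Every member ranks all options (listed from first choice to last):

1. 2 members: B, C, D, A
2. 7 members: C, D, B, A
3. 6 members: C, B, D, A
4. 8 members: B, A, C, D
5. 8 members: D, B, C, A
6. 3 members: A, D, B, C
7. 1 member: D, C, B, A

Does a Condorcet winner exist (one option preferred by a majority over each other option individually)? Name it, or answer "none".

none

Checking pairwise contests:
D beats B 19–16.
B beats C 21–14.
C beats D 23–12.
B beats A 32–3.
Every option loses at least one head-to-head, so there is no Condorcet winner.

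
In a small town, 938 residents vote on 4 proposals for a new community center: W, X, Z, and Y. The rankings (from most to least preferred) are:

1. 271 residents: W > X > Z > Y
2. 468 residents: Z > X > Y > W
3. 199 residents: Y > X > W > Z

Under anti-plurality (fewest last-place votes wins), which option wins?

X

Last-place votes: W 468, X 0, Z 199, Y 271.
X is ranked last by the fewest voters, so X wins.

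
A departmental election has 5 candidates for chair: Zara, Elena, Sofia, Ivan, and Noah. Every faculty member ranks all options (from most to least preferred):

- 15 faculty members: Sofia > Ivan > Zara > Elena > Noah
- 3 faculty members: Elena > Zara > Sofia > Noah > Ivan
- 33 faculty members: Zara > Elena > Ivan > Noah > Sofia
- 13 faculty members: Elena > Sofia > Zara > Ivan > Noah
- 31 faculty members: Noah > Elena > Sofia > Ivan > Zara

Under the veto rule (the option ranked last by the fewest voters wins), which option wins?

Last-place votes: Zara 31, Elena 0, Sofia 33, Ivan 3, Noah 28.
Elena is ranked last by the fewest voters, so Elena wins.

Elena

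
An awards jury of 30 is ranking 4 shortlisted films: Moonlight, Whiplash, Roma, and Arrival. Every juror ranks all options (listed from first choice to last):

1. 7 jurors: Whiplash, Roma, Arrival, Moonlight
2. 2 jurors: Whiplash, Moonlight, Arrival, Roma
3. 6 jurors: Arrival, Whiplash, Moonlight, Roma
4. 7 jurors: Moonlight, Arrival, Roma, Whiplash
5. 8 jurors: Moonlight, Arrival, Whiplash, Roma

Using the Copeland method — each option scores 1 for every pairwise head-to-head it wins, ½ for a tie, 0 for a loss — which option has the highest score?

Moonlight: beats Roma and Arrival; ties Whiplash → score 2.5.
Whiplash: beats Roma; ties Moonlight; loses to Arrival → score 1.5.
Roma: loses to Moonlight, Whiplash, and Arrival → score 0.
Arrival: beats Whiplash and Roma; loses to Moonlight → score 2.
Moonlight has the best pairwise record.

Moonlight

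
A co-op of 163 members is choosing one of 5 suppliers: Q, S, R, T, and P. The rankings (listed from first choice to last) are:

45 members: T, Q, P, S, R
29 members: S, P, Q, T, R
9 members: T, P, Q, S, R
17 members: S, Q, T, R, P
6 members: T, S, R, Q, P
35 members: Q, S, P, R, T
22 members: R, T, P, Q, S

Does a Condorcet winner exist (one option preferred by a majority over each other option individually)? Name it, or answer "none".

T vs Q: 82–81 for T.
T vs S: 82–81 for T.
T vs R: 106–57 for T.
T vs P: 99–64 for T.
T beats every other option head-to-head.

T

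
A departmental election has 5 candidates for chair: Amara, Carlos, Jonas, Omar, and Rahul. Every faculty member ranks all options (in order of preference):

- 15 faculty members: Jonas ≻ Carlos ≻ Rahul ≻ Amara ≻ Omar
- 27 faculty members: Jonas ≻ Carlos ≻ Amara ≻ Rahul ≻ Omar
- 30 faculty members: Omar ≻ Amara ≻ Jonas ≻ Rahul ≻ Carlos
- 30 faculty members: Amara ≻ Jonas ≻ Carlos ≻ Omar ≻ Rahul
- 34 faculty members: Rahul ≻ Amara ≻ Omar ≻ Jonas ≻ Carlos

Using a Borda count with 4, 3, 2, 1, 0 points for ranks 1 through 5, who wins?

Amara

Amara: 15·1 + 27·2 + 30·3 + 30·4 + 34·3 = 381
Carlos: 15·3 + 27·3 + 30·0 + 30·2 + 34·0 = 186
Jonas: 15·4 + 27·4 + 30·2 + 30·3 + 34·1 = 352
Omar: 15·0 + 27·0 + 30·4 + 30·1 + 34·2 = 218
Rahul: 15·2 + 27·1 + 30·1 + 30·0 + 34·4 = 223
Amara has the highest Borda score (381).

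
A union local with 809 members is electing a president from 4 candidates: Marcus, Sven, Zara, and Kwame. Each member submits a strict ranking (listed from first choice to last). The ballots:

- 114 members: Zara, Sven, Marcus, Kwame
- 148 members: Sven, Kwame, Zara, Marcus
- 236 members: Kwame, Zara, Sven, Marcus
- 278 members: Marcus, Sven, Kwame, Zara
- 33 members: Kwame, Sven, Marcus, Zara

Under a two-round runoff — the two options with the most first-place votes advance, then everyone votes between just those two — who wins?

Round 1 first-place votes: Marcus 278, Sven 148, Zara 114, Kwame 269.
Marcus and Kwame advance.
Runoff: Marcus is preferred to Kwame by 392 voters; Kwame by 417.
Kwame wins the runoff.

Kwame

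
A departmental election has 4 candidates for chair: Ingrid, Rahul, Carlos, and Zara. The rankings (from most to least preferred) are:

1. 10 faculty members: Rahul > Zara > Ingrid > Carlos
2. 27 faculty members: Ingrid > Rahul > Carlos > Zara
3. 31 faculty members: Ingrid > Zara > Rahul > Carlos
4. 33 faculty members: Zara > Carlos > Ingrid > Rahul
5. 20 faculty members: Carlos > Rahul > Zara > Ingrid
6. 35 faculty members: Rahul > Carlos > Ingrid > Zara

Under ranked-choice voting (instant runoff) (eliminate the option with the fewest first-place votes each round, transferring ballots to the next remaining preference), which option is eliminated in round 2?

Zara

Round 1: Ingrid 58, Rahul 45, Carlos 20, Zara 33. Eliminate Carlos.
Round 2: Ingrid 58, Rahul 65, Zara 33. Eliminate Zara.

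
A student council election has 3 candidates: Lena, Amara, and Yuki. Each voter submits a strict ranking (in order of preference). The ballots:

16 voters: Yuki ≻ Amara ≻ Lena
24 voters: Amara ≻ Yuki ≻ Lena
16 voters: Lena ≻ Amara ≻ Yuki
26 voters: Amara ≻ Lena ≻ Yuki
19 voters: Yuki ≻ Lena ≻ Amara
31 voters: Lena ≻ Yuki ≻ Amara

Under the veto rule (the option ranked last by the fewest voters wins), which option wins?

Lena

Last-place votes: Lena 40, Amara 50, Yuki 42.
Lena is ranked last by the fewest voters, so Lena wins.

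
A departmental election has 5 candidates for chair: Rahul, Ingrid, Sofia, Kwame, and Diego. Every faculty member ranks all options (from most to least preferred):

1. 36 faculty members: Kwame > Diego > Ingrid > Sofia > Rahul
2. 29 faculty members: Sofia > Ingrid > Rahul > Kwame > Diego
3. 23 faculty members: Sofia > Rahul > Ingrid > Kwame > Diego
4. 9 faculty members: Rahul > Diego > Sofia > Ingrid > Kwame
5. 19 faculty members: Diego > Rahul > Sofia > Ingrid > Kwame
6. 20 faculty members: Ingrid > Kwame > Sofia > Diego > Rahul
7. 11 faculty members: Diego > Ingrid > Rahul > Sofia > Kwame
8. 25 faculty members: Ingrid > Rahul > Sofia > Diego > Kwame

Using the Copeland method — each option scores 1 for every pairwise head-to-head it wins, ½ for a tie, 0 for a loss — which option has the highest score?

Ingrid

Rahul: beats Kwame; ties Diego; loses to Ingrid and Sofia → score 1.5.
Ingrid: beats Rahul, Sofia, Kwame, and Diego → score 4.
Sofia: beats Rahul, Kwame, and Diego; loses to Ingrid → score 3.
Kwame: beats Diego; loses to Rahul, Ingrid, and Sofia → score 1.
Diego: ties Rahul; loses to Ingrid, Sofia, and Kwame → score 0.5.
Ingrid has the best pairwise record.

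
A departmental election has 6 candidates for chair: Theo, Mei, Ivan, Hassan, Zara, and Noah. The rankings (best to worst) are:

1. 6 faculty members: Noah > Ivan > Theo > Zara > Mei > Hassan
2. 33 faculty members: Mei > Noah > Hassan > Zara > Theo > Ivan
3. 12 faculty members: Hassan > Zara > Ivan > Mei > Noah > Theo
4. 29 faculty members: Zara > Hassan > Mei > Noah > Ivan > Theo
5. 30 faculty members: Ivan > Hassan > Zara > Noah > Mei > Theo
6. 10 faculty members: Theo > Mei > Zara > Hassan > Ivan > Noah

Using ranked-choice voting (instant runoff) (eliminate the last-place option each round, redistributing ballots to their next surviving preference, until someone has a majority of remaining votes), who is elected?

Zara

Round 1: Theo 10, Mei 33, Ivan 30, Hassan 12, Zara 29, Noah 6. Eliminate Noah.
Round 2: Theo 10, Mei 33, Ivan 36, Hassan 12, Zara 29. Eliminate Theo.
Round 3: Mei 43, Ivan 36, Hassan 12, Zara 29. Eliminate Hassan.
Round 4: Mei 43, Ivan 36, Zara 41. Eliminate Ivan.
Round 5: Mei 43, Zara 77. Zara has a majority.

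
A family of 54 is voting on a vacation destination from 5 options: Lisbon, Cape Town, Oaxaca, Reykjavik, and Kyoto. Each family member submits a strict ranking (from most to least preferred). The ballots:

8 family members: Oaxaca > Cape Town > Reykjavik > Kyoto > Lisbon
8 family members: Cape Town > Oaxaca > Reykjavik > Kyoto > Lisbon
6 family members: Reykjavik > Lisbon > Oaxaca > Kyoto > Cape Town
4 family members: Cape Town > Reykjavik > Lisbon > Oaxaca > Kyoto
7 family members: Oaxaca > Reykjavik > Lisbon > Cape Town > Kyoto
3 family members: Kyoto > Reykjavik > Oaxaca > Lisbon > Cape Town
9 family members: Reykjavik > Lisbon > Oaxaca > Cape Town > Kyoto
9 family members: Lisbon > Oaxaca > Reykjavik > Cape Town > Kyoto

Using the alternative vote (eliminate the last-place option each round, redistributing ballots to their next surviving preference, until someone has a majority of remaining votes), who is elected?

Round 1: Lisbon 9, Cape Town 12, Oaxaca 15, Reykjavik 15, Kyoto 3. Eliminate Kyoto.
Round 2: Lisbon 9, Cape Town 12, Oaxaca 15, Reykjavik 18. Eliminate Lisbon.
Round 3: Cape Town 12, Oaxaca 24, Reykjavik 18. Eliminate Cape Town.
Round 4: Oaxaca 32, Reykjavik 22. Oaxaca has a majority.

Oaxaca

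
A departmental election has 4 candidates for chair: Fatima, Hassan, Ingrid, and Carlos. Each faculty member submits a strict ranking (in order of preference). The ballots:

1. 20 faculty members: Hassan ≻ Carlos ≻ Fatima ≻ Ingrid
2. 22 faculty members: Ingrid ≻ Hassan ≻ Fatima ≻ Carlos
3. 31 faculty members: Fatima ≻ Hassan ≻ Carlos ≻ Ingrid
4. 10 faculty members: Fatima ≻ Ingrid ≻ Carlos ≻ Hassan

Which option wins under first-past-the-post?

First-place votes: Fatima 41, Hassan 20, Ingrid 22, Carlos 0.
Fatima has the most first-place votes.

Fatima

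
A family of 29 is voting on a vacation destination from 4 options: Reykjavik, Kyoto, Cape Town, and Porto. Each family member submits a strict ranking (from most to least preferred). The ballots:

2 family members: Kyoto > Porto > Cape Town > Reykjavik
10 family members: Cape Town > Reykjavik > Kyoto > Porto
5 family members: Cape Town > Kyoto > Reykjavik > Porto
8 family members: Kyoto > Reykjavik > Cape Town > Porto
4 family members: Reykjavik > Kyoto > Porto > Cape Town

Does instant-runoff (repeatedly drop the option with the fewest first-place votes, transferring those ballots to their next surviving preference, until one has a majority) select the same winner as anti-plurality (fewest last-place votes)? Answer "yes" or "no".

no

Instant-runoff — R1 Reykjavik 4, Kyoto 10, Cape Town 15, Porto 0 (Cape Town winner). Winner: Cape Town.
Anti-plurality — last-place votes: Reykjavik 2, Kyoto 0, Cape Town 4, Porto 23. Winner: Kyoto.
The two methods disagree.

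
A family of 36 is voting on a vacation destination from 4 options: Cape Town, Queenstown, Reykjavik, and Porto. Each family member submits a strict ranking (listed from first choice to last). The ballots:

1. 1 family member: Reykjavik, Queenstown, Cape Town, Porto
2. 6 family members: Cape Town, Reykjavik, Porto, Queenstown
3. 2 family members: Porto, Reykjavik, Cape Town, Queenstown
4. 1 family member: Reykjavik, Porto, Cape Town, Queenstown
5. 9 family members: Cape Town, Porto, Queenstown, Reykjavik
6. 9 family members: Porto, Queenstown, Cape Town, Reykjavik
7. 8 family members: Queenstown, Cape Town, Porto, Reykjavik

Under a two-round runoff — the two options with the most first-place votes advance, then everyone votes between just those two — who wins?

Round 1 first-place votes: Cape Town 15, Queenstown 8, Reykjavik 2, Porto 11.
Cape Town and Porto advance.
Runoff: Cape Town is preferred to Porto by 24 voters; Porto by 12.
Cape Town wins the runoff.

Cape Town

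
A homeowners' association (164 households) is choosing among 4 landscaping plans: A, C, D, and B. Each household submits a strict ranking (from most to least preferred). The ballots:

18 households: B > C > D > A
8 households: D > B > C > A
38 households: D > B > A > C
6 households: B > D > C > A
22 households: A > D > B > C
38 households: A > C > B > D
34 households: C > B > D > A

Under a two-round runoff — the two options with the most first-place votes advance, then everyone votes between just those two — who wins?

Round 1 first-place votes: A 60, C 34, D 46, B 24.
A and D advance.
Runoff: A is preferred to D by 60 voters; D by 104.
D wins the runoff.

D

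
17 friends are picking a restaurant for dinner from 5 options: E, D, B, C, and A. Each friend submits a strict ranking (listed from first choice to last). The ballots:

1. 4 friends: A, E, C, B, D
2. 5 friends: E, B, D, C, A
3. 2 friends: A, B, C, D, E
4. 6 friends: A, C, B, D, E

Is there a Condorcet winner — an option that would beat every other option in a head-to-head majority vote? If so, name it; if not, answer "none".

A

A vs E: 12–5 for A.
A vs D: 12–5 for A.
A vs B: 12–5 for A.
A vs C: 12–5 for A.
A beats every other option head-to-head.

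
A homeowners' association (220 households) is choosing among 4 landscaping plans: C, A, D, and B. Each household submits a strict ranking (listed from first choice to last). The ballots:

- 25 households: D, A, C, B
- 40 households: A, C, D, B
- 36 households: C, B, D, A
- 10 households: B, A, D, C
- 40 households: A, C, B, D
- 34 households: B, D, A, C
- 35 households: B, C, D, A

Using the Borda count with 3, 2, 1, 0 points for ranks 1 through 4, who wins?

C: 25·1 + 40·2 + 36·3 + 10·0 + 40·2 + 34·0 + 35·2 = 363
A: 25·2 + 40·3 + 36·0 + 10·2 + 40·3 + 34·1 + 35·0 = 344
D: 25·3 + 40·1 + 36·1 + 10·1 + 40·0 + 34·2 + 35·1 = 264
B: 25·0 + 40·0 + 36·2 + 10·3 + 40·1 + 34·3 + 35·3 = 349
C has the highest Borda score (363).

C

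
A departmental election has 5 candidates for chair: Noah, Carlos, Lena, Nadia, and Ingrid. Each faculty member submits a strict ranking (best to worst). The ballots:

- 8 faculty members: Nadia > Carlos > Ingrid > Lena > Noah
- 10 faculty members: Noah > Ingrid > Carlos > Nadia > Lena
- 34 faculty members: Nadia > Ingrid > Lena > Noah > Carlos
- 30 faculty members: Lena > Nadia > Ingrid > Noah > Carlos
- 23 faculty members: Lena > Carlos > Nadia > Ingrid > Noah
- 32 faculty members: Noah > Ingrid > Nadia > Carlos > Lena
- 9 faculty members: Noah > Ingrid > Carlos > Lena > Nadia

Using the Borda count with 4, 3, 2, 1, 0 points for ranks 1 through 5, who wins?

Noah: 8·0 + 10·4 + 34·1 + 30·1 + 23·0 + 32·4 + 9·4 = 268
Carlos: 8·3 + 10·2 + 34·0 + 30·0 + 23·3 + 32·1 + 9·2 = 163
Lena: 8·1 + 10·0 + 34·2 + 30·4 + 23·4 + 32·0 + 9·1 = 297
Nadia: 8·4 + 10·1 + 34·4 + 30·3 + 23·2 + 32·2 + 9·0 = 378
Ingrid: 8·2 + 10·3 + 34·3 + 30·2 + 23·1 + 32·3 + 9·3 = 354
Nadia has the highest Borda score (378).

Nadia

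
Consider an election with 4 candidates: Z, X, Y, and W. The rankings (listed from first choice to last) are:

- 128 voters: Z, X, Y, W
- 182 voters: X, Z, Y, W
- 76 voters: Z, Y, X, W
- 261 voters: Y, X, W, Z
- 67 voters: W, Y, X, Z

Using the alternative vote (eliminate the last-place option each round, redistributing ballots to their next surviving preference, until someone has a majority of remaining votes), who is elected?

Round 1: Z 204, X 182, Y 261, W 67. Eliminate W.
Round 2: Z 204, X 182, Y 328. Eliminate X.
Round 3: Z 386, Y 328. Z has a majority.

Z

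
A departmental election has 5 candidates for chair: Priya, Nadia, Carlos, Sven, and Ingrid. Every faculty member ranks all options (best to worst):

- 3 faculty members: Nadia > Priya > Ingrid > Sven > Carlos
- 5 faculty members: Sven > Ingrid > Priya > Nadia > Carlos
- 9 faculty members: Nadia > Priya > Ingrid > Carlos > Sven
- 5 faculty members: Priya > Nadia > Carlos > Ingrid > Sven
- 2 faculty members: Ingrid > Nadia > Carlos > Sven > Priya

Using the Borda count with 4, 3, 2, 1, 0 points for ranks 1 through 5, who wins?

Priya: 3·3 + 5·2 + 9·3 + 5·4 + 2·0 = 66
Nadia: 3·4 + 5·1 + 9·4 + 5·3 + 2·3 = 74
Carlos: 3·0 + 5·0 + 9·1 + 5·2 + 2·2 = 23
Sven: 3·1 + 5·4 + 9·0 + 5·0 + 2·1 = 25
Ingrid: 3·2 + 5·3 + 9·2 + 5·1 + 2·4 = 52
Nadia has the highest Borda score (74).

Nadia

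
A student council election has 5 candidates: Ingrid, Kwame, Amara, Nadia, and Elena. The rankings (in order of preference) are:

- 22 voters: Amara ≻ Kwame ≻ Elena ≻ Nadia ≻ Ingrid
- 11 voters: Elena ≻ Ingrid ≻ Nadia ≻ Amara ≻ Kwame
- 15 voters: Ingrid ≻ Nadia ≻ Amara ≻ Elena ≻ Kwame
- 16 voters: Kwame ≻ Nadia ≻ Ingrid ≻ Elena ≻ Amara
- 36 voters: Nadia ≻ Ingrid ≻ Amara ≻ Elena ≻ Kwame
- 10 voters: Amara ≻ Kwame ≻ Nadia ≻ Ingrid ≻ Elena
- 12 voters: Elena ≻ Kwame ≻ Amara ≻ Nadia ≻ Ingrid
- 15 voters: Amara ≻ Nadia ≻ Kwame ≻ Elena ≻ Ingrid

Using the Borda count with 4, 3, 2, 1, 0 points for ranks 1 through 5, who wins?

Ingrid: 22·0 + 11·3 + 15·4 + 16·2 + 36·3 + 10·1 + 12·0 + 15·0 = 243
Kwame: 22·3 + 11·0 + 15·0 + 16·4 + 36·0 + 10·3 + 12·3 + 15·2 = 226
Amara: 22·4 + 11·1 + 15·2 + 16·0 + 36·2 + 10·4 + 12·2 + 15·4 = 325
Nadia: 22·1 + 11·2 + 15·3 + 16·3 + 36·4 + 10·2 + 12·1 + 15·3 = 358
Elena: 22·2 + 11·4 + 15·1 + 16·1 + 36·1 + 10·0 + 12·4 + 15·1 = 218
Nadia has the highest Borda score (358).

Nadia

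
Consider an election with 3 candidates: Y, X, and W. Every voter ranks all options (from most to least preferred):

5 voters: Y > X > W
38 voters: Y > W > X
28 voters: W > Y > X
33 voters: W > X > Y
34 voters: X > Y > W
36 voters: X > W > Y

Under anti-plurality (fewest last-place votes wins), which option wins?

W

Last-place votes: Y 69, X 66, W 39.
W is ranked last by the fewest voters, so W wins.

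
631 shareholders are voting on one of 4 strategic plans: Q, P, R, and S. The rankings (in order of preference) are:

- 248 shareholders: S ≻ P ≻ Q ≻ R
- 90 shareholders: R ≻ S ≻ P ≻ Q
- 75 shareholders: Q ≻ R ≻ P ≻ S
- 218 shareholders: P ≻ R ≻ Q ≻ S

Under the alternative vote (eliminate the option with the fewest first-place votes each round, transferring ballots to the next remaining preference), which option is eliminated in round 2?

R

Round 1: Q 75, P 218, R 90, S 248. Eliminate Q.
Round 2: P 218, R 165, S 248. Eliminate R.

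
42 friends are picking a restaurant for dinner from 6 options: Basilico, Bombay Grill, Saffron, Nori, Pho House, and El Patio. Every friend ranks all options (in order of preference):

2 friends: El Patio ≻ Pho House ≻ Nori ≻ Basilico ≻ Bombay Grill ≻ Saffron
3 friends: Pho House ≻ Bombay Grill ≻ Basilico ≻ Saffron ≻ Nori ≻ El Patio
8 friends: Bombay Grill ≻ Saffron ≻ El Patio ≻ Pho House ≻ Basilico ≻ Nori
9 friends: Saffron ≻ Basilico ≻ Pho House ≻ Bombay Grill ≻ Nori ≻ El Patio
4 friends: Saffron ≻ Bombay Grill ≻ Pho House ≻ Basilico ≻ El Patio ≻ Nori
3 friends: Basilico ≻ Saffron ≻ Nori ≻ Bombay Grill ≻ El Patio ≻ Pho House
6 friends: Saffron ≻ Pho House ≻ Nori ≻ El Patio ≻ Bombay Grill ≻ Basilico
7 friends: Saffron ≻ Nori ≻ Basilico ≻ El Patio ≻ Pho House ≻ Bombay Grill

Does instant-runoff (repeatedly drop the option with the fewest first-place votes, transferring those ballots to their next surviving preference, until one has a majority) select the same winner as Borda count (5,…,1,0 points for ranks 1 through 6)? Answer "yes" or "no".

Instant-runoff — R1 Basilico 3, Bombay Grill 8, Saffron 26, Nori 0, Pho House 3, El Patio 2 (Saffron winner). Winner: Saffron.
Borda — scores: Basilico 101, Bombay Grill 100, Saffron 180, Nori 73, Pho House 109, El Patio 67. Winner: Saffron.
The two methods agree.

yes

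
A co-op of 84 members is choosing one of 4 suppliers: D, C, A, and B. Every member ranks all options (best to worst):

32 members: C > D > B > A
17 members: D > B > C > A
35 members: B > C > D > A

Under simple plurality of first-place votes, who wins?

B

First-place votes: D 17, C 32, A 0, B 35.
B has the most first-place votes.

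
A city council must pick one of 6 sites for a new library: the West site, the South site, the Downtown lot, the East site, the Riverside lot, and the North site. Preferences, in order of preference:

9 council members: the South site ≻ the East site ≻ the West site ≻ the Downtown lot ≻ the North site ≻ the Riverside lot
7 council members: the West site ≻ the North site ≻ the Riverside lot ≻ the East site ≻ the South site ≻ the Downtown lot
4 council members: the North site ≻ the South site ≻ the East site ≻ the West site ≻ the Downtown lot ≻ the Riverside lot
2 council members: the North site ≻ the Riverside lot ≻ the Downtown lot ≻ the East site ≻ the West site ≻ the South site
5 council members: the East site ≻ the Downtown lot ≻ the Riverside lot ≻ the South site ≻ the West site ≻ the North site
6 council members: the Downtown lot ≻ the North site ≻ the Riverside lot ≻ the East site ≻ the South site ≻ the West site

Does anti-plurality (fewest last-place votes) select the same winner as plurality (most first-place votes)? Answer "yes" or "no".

no

Anti-plurality — last-place votes: the West site 6, the South site 2, the Downtown lot 7, the East site 0, the Riverside lot 13, the North site 5. Winner: the East site.
Plurality — first-place votes: the West site 7, the South site 9, the Downtown lot 6, the East site 5, the Riverside lot 0, the North site 6. Winner: the South site.
The two methods disagree.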